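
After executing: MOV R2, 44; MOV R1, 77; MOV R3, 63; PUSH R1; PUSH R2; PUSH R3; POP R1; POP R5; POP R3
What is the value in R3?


Stack trace (top is rightmost):
  MOV R2, 44  → R2 = 44
  MOV R1, 77  → R1 = 77
  MOV R3, 63  → R3 = 63
  PUSH R1  → stack: [77]
  PUSH R2  → stack: [77, 44]
  PUSH R3  → stack: [77, 44, 63]
  POP R1  → R1 = 63, stack: [77, 44]
  POP R5  → R5 = 44, stack: [77]
  POP R3  → R3 = 77, stack: []
Final: R3 = 77

77


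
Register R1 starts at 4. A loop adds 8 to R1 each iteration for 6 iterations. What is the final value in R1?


Starting value: R1 = 4
  Iter 1: R1 = 4 + 8 = 12
  Iter 2: R1 = 12 + 8 = 20
  Iter 3: R1 = 20 + 8 = 28
  Iter 4: R1 = 28 + 8 = 36
  Iter 5: R1 = 36 + 8 = 44
  Iter 6: R1 = 44 + 8 = 52
Final: R1 = 52

52


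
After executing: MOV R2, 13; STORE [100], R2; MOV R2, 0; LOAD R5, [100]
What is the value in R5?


Register and memory trace:
  MOV R2, 13  → R2 = 13
  STORE [100], R2  → mem[100] = 13
  MOV R2, 0  → R2 = 0
  LOAD R5, [100]  → R5 = mem[100] = 13
Final: R5 = 13

13


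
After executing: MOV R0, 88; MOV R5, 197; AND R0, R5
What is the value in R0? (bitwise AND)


Register state trace:
  MOV R0, 88  → R0 = 88 (0b01011000)
  MOV R5, 197  → R5 = 197 (0b11000101)
  AND R0, R5  → R0 = 88 AND 197 = 64 (0b01000000)
Final: R0 = 64

64


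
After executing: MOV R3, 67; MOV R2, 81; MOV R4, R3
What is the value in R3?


Register state trace:
  MOV R3, 67  → R3 = 67
  MOV R2, 81  → R2 = 81
  MOV R4, R3  → R4 = 67
Final: R3 = 67

67


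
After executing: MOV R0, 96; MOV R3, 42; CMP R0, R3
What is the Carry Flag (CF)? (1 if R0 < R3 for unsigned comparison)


Register state trace:
  MOV R0, 96  → R0 = 96
  MOV R3, 42  → R3 = 42
  CMP R0, R3  → unsigned 96 - 42: no borrow
  96 >= 42, so CF = 0
CF = 0

0


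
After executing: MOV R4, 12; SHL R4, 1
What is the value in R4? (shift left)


Register state trace:
  MOV R4, 12  → R4 = 12
  SHL R4, 1  → R4 = 12 << 1 = 12 * 2^1 = 24
Final: R4 = 24

24


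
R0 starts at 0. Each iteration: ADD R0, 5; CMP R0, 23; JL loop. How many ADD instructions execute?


Loop trace (R0 starts at 0, target 23, step 5):
  ADD #1: R0 = 0 + 5 = 5  → 5 < 23, loop
  ADD #2: R0 = 5 + 5 = 10  → 10 < 23, loop
  ADD #3: R0 = 10 + 5 = 15  → 15 < 23, loop
  ADD #4: R0 = 15 + 5 = 20  → 20 < 23, loop
  ADD #5: R0 = 20 + 5 = 25  → 25 >= 23, exit
Total ADD instructions: 5

5


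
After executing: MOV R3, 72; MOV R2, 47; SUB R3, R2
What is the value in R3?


Register state trace:
  MOV R3, 72  → R3 = 72
  MOV R2, 47  → R2 = 47
  SUB R3, R2  → R3 = 72 - 47 = 25
Final: R3 = 25

25


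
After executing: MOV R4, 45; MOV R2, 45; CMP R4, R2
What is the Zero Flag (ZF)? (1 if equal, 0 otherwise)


Register state trace:
  MOV R4, 45  → R4 = 45
  MOV R2, 45  → R2 = 45
  CMP R4, R2  → computes 45 - 45 = 0
  Result is zero, so values are equal
ZF = 1

1


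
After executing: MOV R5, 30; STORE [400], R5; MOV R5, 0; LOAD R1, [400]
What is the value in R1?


Register and memory trace:
  MOV R5, 30  → R5 = 30
  STORE [400], R5  → mem[400] = 30
  MOV R5, 0  → R5 = 0
  LOAD R1, [400]  → R1 = mem[400] = 30
Final: R1 = 30

30


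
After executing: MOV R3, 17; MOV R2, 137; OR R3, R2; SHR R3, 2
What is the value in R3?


Register state trace:
  MOV R3, 17  → R3 = 17 (0b00010001)
  MOV R2, 137  → R2 = 137 (0b10001001)
  OR R3, R2  → R3 = 17 OR 137 = 153 (0b10011001)
  SHR R3, 2  → R3 = 153 >> 2 = 38
Final: R3 = 38

38


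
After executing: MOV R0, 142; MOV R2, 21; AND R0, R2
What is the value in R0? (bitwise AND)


Register state trace:
  MOV R0, 142  → R0 = 142 (0b10001110)
  MOV R2, 21  → R2 = 21 (0b00010101)
  AND R0, R2  → R0 = 142 AND 21 = 4 (0b00000100)
Final: R0 = 4

4


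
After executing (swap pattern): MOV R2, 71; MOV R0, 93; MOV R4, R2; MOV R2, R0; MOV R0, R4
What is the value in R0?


Register state trace (swap pattern):
  MOV R2, 71  → R2 = 71
  MOV R0, 93  → R0 = 93
  MOV R4, R2  → R4 = 71  (save R2)
  MOV R2, R0  → R2 = 93  (R2 gets R0's value)
  MOV R0, R4  → R0 = 71  (R0 gets saved value)
Final: R0 = 71

71


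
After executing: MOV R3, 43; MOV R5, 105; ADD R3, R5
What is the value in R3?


Register state trace:
  MOV R3, 43  → R3 = 43
  MOV R5, 105  → R5 = 105
  ADD R3, R5  → R3 = 43 + 105 = 148
Final: R3 = 148

148


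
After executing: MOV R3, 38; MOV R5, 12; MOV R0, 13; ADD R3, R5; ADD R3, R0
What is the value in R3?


Register state trace:
  MOV R3, 38  → R3 = 38
  MOV R5, 12  → R5 = 12
  MOV R0, 13  → R0 = 13
  ADD R3, R5  → R3 = 38 + 12 = 50
  ADD R3, R0  → R3 = 50 + 13 = 63
Final: R3 = 63

63


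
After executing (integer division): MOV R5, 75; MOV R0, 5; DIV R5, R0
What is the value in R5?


Register state trace:
  MOV R5, 75  → R5 = 75
  MOV R0, 5  → R0 = 5
  DIV R5, R0  → R5 = 75 // 5 = 15
Final: R5 = 15

15


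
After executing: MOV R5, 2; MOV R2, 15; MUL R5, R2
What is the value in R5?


Register state trace:
  MOV R5, 2  → R5 = 2
  MOV R2, 15  → R2 = 15
  MUL R5, R2  → R5 = 2 * 15 = 30
Final: R5 = 30

30


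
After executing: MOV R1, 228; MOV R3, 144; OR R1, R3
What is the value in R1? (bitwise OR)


Register state trace:
  MOV R1, 228  → R1 = 228 (0b11100100)
  MOV R3, 144  → R3 = 144 (0b10010000)
  OR R1, R3   → R1 = 228 OR 144 = 244 (0b11110100)
Final: R1 = 244

244


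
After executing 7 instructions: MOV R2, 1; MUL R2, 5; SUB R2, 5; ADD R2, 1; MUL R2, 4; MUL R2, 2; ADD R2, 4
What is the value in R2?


Register state trace:
  MOV R2, 1  → R2 = 1
  MUL R2, 5  → R2 = 1 * 5 = 5
  SUB R2, 5  → R2 = 5 - 5 = 0
  ADD R2, 1  → R2 = 0 + 1 = 1
  MUL R2, 4  → R2 = 1 * 4 = 4
  MUL R2, 2  → R2 = 4 * 2 = 8
  ADD R2, 4  → R2 = 8 + 4 = 12
Final: R2 = 12

12


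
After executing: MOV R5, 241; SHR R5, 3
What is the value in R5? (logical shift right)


Register state trace:
  MOV R5, 241  → R5 = 241
  SHR R5, 3  → R5 = 241 >> 3 = 241 // 2^3 = 30
Final: R5 = 30

30


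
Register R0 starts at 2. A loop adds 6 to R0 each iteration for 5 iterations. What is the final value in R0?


Starting value: R0 = 2
  Iter 1: R0 = 2 + 6 = 8
  Iter 2: R0 = 8 + 6 = 14
  Iter 3: R0 = 14 + 6 = 20
  Iter 4: R0 = 20 + 6 = 26
  Iter 5: R0 = 26 + 6 = 32
Final: R0 = 32

32


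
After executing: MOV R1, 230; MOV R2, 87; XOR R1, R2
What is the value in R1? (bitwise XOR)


Register state trace:
  MOV R1, 230  → R1 = 230 (0b11100110)
  MOV R2, 87  → R2 = 87 (0b01010111)
  XOR R1, R2  → R1 = 230 XOR 87 = 177 (0b10110001)
Final: R1 = 177

177


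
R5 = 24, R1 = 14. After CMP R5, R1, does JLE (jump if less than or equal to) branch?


Trace:
  R5 = 24, R1 = 14
  CMP R5, R1  → compares 24 vs 14
  JLE checks: is 24 less than or equal to 14?
  24 > 14, so condition is false
Branch taken: No

No


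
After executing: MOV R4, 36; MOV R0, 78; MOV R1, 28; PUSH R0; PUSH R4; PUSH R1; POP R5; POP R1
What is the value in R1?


Stack trace (top is rightmost):
  MOV R4, 36  → R4 = 36
  MOV R0, 78  → R0 = 78
  MOV R1, 28  → R1 = 28
  PUSH R0  → stack: [78]
  PUSH R4  → stack: [78, 36]
  PUSH R1  → stack: [78, 36, 28]
  POP R5  → R5 = 28, stack: [78, 36]
  POP R1  → R1 = 36, stack: [78]
Final: R1 = 36

36


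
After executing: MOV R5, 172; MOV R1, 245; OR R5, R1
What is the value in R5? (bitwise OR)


Register state trace:
  MOV R5, 172  → R5 = 172 (0b10101100)
  MOV R1, 245  → R1 = 245 (0b11110101)
  OR R5, R1   → R5 = 172 OR 245 = 253 (0b11111101)
Final: R5 = 253

253


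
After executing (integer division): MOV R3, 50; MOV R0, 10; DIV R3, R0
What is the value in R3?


Register state trace:
  MOV R3, 50  → R3 = 50
  MOV R0, 10  → R0 = 10
  DIV R3, R0  → R3 = 50 // 10 = 5
Final: R3 = 5

5


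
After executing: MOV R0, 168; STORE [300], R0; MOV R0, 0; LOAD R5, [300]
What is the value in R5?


Register and memory trace:
  MOV R0, 168  → R0 = 168
  STORE [300], R0  → mem[300] = 168
  MOV R0, 0  → R0 = 0
  LOAD R5, [300]  → R5 = mem[300] = 168
Final: R5 = 168

168


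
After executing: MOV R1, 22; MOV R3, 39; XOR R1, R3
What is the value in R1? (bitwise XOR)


Register state trace:
  MOV R1, 22  → R1 = 22 (0b00010110)
  MOV R3, 39  → R3 = 39 (0b00100111)
  XOR R1, R3  → R1 = 22 XOR 39 = 49 (0b00110001)
Final: R1 = 49

49


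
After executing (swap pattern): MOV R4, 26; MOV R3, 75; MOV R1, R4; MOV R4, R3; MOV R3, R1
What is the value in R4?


Register state trace (swap pattern):
  MOV R4, 26  → R4 = 26
  MOV R3, 75  → R3 = 75
  MOV R1, R4  → R1 = 26  (save R4)
  MOV R4, R3  → R4 = 75  (R4 gets R3's value)
  MOV R3, R1  → R3 = 26  (R3 gets saved value)
Final: R4 = 75

75


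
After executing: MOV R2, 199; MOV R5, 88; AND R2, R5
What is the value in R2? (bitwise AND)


Register state trace:
  MOV R2, 199  → R2 = 199 (0b11000111)
  MOV R5, 88  → R5 = 88 (0b01011000)
  AND R2, R5  → R2 = 199 AND 88 = 64 (0b01000000)
Final: R2 = 64

64


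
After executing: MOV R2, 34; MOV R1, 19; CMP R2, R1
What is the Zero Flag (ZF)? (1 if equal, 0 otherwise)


Register state trace:
  MOV R2, 34  → R2 = 34
  MOV R1, 19  → R1 = 19
  CMP R2, R1  → computes 34 - 19 = 15
  Result is nonzero, so values are not equal
ZF = 0

0


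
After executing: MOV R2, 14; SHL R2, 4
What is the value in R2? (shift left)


Register state trace:
  MOV R2, 14  → R2 = 14
  SHL R2, 4  → R2 = 14 << 4 = 14 * 2^4 = 224
Final: R2 = 224

224


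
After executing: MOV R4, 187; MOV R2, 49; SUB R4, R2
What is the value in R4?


Register state trace:
  MOV R4, 187  → R4 = 187
  MOV R2, 49  → R2 = 49
  SUB R4, R2  → R4 = 187 - 49 = 138
Final: R4 = 138

138


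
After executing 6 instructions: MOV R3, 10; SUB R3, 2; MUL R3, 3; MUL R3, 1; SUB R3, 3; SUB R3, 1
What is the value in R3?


Register state trace:
  MOV R3, 10  → R3 = 10
  SUB R3, 2  → R3 = 10 - 2 = 8
  MUL R3, 3  → R3 = 8 * 3 = 24
  MUL R3, 1  → R3 = 24 * 1 = 24
  SUB R3, 3  → R3 = 24 - 3 = 21
  SUB R3, 1  → R3 = 21 - 1 = 20
Final: R3 = 20

20


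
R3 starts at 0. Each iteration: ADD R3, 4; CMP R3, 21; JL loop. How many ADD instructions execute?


Loop trace (R3 starts at 0, target 21, step 4):
  ADD #1: R3 = 0 + 4 = 4  → 4 < 21, loop
  ADD #2: R3 = 4 + 4 = 8  → 8 < 21, loop
  ADD #3: R3 = 8 + 4 = 12  → 12 < 21, loop
  ADD #4: R3 = 12 + 4 = 16  → 16 < 21, loop
  ADD #5: R3 = 16 + 4 = 20  → 20 < 21, loop
  ADD #6: R3 = 20 + 4 = 24  → 24 >= 21, exit
Total ADD instructions: 6

6


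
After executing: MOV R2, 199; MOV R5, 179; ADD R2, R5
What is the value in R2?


Register state trace:
  MOV R2, 199  → R2 = 199
  MOV R5, 179  → R5 = 179
  ADD R2, R5  → R2 = 199 + 179 = 378
Final: R2 = 378

378


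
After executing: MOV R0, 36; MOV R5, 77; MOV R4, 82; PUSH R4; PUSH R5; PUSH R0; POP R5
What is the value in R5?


Stack trace (top is rightmost):
  MOV R0, 36  → R0 = 36
  MOV R5, 77  → R5 = 77
  MOV R4, 82  → R4 = 82
  PUSH R4  → stack: [82]
  PUSH R5  → stack: [82, 77]
  PUSH R0  → stack: [82, 77, 36]
  POP R5  → R5 = 36, stack: [82, 77]
Final: R5 = 36

36


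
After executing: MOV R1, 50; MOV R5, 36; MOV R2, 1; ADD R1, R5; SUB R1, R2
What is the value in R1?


Register state trace:
  MOV R1, 50  → R1 = 50
  MOV R5, 36  → R5 = 36
  MOV R2, 1  → R2 = 1
  ADD R1, R5  → R1 = 50 + 36 = 86
  SUB R1, R2  → R1 = 86 - 1 = 85
Final: R1 = 85

85


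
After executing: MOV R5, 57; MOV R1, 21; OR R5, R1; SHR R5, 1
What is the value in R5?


Register state trace:
  MOV R5, 57  → R5 = 57 (0b00111001)
  MOV R1, 21  → R1 = 21 (0b00010101)
  OR R5, R1  → R5 = 57 OR 21 = 61 (0b00111101)
  SHR R5, 1  → R5 = 61 >> 1 = 30
Final: R5 = 30

30


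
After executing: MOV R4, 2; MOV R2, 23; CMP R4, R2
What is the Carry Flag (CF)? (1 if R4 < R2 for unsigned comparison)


Register state trace:
  MOV R4, 2  → R4 = 2
  MOV R2, 23  → R2 = 23
  CMP R4, R2  → unsigned 2 - 23: borrow occurs
  2 < 23, so CF = 1
CF = 1

1


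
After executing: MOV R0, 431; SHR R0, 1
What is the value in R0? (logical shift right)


Register state trace:
  MOV R0, 431  → R0 = 431
  SHR R0, 1  → R0 = 431 >> 1 = 431 // 2^1 = 215
Final: R0 = 215

215


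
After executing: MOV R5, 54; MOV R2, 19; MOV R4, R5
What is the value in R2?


Register state trace:
  MOV R5, 54  → R5 = 54
  MOV R2, 19  → R2 = 19
  MOV R4, R5  → R4 = 54
Final: R2 = 19

19


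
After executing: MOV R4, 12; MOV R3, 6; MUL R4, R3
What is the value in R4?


Register state trace:
  MOV R4, 12  → R4 = 12
  MOV R3, 6  → R3 = 6
  MUL R4, R3  → R4 = 12 * 6 = 72
Final: R4 = 72

72


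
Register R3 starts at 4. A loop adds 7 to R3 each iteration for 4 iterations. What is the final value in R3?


Starting value: R3 = 4
  Iter 1: R3 = 4 + 7 = 11
  Iter 2: R3 = 11 + 7 = 18
  Iter 3: R3 = 18 + 7 = 25
  Iter 4: R3 = 25 + 7 = 32
Final: R3 = 32

32


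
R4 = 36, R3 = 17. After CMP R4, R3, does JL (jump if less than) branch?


Trace:
  R4 = 36, R3 = 17
  CMP R4, R3  → compares 36 vs 17
  JL checks: is 36 less than 17?
  36 > 17, so condition is false
Branch taken: No

No


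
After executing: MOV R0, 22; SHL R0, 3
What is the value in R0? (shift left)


Register state trace:
  MOV R0, 22  → R0 = 22
  SHL R0, 3  → R0 = 22 << 3 = 22 * 2^3 = 176
Final: R0 = 176

176


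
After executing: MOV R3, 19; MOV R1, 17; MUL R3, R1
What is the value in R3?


Register state trace:
  MOV R3, 19  → R3 = 19
  MOV R1, 17  → R1 = 17
  MUL R3, R1  → R3 = 19 * 17 = 323
Final: R3 = 323

323


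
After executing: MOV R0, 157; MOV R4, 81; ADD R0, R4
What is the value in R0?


Register state trace:
  MOV R0, 157  → R0 = 157
  MOV R4, 81  → R4 = 81
  ADD R0, R4  → R0 = 157 + 81 = 238
Final: R0 = 238

238


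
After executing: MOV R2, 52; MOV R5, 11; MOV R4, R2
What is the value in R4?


Register state trace:
  MOV R2, 52  → R2 = 52
  MOV R5, 11  → R5 = 11
  MOV R4, R2  → R4 = 52
Final: R4 = 52

52


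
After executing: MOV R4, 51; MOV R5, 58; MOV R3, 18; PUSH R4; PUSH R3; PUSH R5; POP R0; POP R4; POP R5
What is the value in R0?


Stack trace (top is rightmost):
  MOV R4, 51  → R4 = 51
  MOV R5, 58  → R5 = 58
  MOV R3, 18  → R3 = 18
  PUSH R4  → stack: [51]
  PUSH R3  → stack: [51, 18]
  PUSH R5  → stack: [51, 18, 58]
  POP R0  → R0 = 58, stack: [51, 18]
  POP R4  → R4 = 18, stack: [51]
  POP R5  → R5 = 51, stack: []
Final: R0 = 58

58


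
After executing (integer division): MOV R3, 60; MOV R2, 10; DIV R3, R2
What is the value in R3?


Register state trace:
  MOV R3, 60  → R3 = 60
  MOV R2, 10  → R2 = 10
  DIV R3, R2  → R3 = 60 // 10 = 6
Final: R3 = 6

6


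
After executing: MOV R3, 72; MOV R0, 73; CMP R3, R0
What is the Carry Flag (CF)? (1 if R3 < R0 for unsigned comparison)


Register state trace:
  MOV R3, 72  → R3 = 72
  MOV R0, 73  → R0 = 73
  CMP R3, R0  → unsigned 72 - 73: borrow occurs
  72 < 73, so CF = 1
CF = 1

1


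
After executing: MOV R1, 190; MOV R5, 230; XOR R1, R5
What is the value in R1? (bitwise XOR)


Register state trace:
  MOV R1, 190  → R1 = 190 (0b10111110)
  MOV R5, 230  → R5 = 230 (0b11100110)
  XOR R1, R5  → R1 = 190 XOR 230 = 88 (0b01011000)
Final: R1 = 88

88


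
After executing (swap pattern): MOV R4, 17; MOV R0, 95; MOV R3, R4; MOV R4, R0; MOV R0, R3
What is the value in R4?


Register state trace (swap pattern):
  MOV R4, 17  → R4 = 17
  MOV R0, 95  → R0 = 95
  MOV R3, R4  → R3 = 17  (save R4)
  MOV R4, R0  → R4 = 95  (R4 gets R0's value)
  MOV R0, R3  → R0 = 17  (R0 gets saved value)
Final: R4 = 95

95


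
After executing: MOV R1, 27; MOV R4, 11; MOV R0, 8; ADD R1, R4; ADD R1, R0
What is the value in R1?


Register state trace:
  MOV R1, 27  → R1 = 27
  MOV R4, 11  → R4 = 11
  MOV R0, 8  → R0 = 8
  ADD R1, R4  → R1 = 27 + 11 = 38
  ADD R1, R0  → R1 = 38 + 8 = 46
Final: R1 = 46

46


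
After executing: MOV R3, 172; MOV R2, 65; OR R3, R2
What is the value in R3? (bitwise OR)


Register state trace:
  MOV R3, 172  → R3 = 172 (0b10101100)
  MOV R2, 65  → R2 = 65 (0b01000001)
  OR R3, R2   → R3 = 172 OR 65 = 237 (0b11101101)
Final: R3 = 237

237


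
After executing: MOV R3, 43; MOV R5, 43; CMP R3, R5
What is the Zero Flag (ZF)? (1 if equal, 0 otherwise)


Register state trace:
  MOV R3, 43  → R3 = 43
  MOV R5, 43  → R5 = 43
  CMP R3, R5  → computes 43 - 43 = 0
  Result is zero, so values are equal
ZF = 1

1


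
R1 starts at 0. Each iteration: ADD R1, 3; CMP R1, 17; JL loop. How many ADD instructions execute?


Loop trace (R1 starts at 0, target 17, step 3):
  ADD #1: R1 = 0 + 3 = 3  → 3 < 17, loop
  ADD #2: R1 = 3 + 3 = 6  → 6 < 17, loop
  ADD #3: R1 = 6 + 3 = 9  → 9 < 17, loop
  ADD #4: R1 = 9 + 3 = 12  → 12 < 17, loop
  ADD #5: R1 = 12 + 3 = 15  → 15 < 17, loop
  ADD #6: R1 = 15 + 3 = 18  → 18 >= 17, exit
Total ADD instructions: 6

6


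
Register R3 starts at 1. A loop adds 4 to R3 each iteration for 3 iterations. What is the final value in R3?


Starting value: R3 = 1
  Iter 1: R3 = 1 + 4 = 5
  Iter 2: R3 = 5 + 4 = 9
  Iter 3: R3 = 9 + 4 = 13
Final: R3 = 13

13


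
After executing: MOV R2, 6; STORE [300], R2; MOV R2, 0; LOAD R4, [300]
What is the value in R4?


Register and memory trace:
  MOV R2, 6  → R2 = 6
  STORE [300], R2  → mem[300] = 6
  MOV R2, 0  → R2 = 0
  LOAD R4, [300]  → R4 = mem[300] = 6
Final: R4 = 6

6


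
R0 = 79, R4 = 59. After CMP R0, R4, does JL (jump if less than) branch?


Trace:
  R0 = 79, R4 = 59
  CMP R0, R4  → compares 79 vs 59
  JL checks: is 79 less than 59?
  79 > 59, so condition is false
Branch taken: No

No


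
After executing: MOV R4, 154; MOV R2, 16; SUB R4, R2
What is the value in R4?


Register state trace:
  MOV R4, 154  → R4 = 154
  MOV R2, 16  → R2 = 16
  SUB R4, R2  → R4 = 154 - 16 = 138
Final: R4 = 138

138


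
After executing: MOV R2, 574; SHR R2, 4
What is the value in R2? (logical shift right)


Register state trace:
  MOV R2, 574  → R2 = 574
  SHR R2, 4  → R2 = 574 >> 4 = 574 // 2^4 = 35
Final: R2 = 35

35


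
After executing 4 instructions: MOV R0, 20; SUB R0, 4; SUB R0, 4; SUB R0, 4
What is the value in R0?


Register state trace:
  MOV R0, 20  → R0 = 20
  SUB R0, 4  → R0 = 20 - 4 = 16
  SUB R0, 4  → R0 = 16 - 4 = 12
  SUB R0, 4  → R0 = 12 - 4 = 8
Final: R0 = 8

8


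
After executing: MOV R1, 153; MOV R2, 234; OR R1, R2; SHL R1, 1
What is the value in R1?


Register state trace:
  MOV R1, 153  → R1 = 153 (0b10011001)
  MOV R2, 234  → R2 = 234 (0b11101010)
  OR R1, R2  → R1 = 153 OR 234 = 251 (0b11111011)
  SHL R1, 1  → R1 = 251 << 1 = 502
Final: R1 = 502

502


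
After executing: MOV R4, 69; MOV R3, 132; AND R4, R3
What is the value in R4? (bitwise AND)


Register state trace:
  MOV R4, 69  → R4 = 69 (0b01000101)
  MOV R3, 132  → R3 = 132 (0b10000100)
  AND R4, R3  → R4 = 69 AND 132 = 4 (0b00000100)
Final: R4 = 4

4


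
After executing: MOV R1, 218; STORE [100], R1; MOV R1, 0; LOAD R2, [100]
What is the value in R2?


Register and memory trace:
  MOV R1, 218  → R1 = 218
  STORE [100], R1  → mem[100] = 218
  MOV R1, 0  → R1 = 0
  LOAD R2, [100]  → R2 = mem[100] = 218
Final: R2 = 218

218


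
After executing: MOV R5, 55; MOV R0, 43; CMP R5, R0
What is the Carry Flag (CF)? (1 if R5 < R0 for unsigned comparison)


Register state trace:
  MOV R5, 55  → R5 = 55
  MOV R0, 43  → R0 = 43
  CMP R5, R0  → unsigned 55 - 43: no borrow
  55 >= 43, so CF = 0
CF = 0

0


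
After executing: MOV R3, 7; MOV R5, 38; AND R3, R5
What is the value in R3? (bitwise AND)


Register state trace:
  MOV R3, 7  → R3 = 7 (0b00000111)
  MOV R5, 38  → R5 = 38 (0b00100110)
  AND R3, R5  → R3 = 7 AND 38 = 6 (0b00000110)
Final: R3 = 6

6


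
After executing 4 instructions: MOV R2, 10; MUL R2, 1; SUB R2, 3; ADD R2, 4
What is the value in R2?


Register state trace:
  MOV R2, 10  → R2 = 10
  MUL R2, 1  → R2 = 10 * 1 = 10
  SUB R2, 3  → R2 = 10 - 3 = 7
  ADD R2, 4  → R2 = 7 + 4 = 11
Final: R2 = 11

11


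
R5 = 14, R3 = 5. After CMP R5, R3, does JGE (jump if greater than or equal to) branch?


Trace:
  R5 = 14, R3 = 5
  CMP R5, R3  → compares 14 vs 5
  JGE checks: is 14 greater than or equal to 5?
  14 > 5, so condition is true
Branch taken: Yes

Yes


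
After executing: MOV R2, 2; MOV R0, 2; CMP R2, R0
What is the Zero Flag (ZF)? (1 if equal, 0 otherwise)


Register state trace:
  MOV R2, 2  → R2 = 2
  MOV R0, 2  → R0 = 2
  CMP R2, R0  → computes 2 - 2 = 0
  Result is zero, so values are equal
ZF = 1

1


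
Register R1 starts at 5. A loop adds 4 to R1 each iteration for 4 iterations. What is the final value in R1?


Starting value: R1 = 5
  Iter 1: R1 = 5 + 4 = 9
  Iter 2: R1 = 9 + 4 = 13
  Iter 3: R1 = 13 + 4 = 17
  Iter 4: R1 = 17 + 4 = 21
Final: R1 = 21

21


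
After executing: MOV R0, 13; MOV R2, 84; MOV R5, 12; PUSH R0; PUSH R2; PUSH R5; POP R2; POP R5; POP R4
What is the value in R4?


Stack trace (top is rightmost):
  MOV R0, 13  → R0 = 13
  MOV R2, 84  → R2 = 84
  MOV R5, 12  → R5 = 12
  PUSH R0  → stack: [13]
  PUSH R2  → stack: [13, 84]
  PUSH R5  → stack: [13, 84, 12]
  POP R2  → R2 = 12, stack: [13, 84]
  POP R5  → R5 = 84, stack: [13]
  POP R4  → R4 = 13, stack: []
Final: R4 = 13

13


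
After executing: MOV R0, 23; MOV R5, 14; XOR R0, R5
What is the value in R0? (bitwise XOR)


Register state trace:
  MOV R0, 23  → R0 = 23 (0b00010111)
  MOV R5, 14  → R5 = 14 (0b00001110)
  XOR R0, R5  → R0 = 23 XOR 14 = 25 (0b00011001)
Final: R0 = 25

25


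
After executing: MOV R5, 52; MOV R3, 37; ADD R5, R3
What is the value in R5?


Register state trace:
  MOV R5, 52  → R5 = 52
  MOV R3, 37  → R3 = 37
  ADD R5, R3  → R5 = 52 + 37 = 89
Final: R5 = 89

89


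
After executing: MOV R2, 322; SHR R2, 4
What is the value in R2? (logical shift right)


Register state trace:
  MOV R2, 322  → R2 = 322
  SHR R2, 4  → R2 = 322 >> 4 = 322 // 2^4 = 20
Final: R2 = 20

20


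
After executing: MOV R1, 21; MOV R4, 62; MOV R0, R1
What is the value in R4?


Register state trace:
  MOV R1, 21  → R1 = 21
  MOV R4, 62  → R4 = 62
  MOV R0, R1  → R0 = 21
Final: R4 = 62

62


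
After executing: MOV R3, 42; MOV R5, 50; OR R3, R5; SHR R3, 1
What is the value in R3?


Register state trace:
  MOV R3, 42  → R3 = 42 (0b00101010)
  MOV R5, 50  → R5 = 50 (0b00110010)
  OR R3, R5  → R3 = 42 OR 50 = 58 (0b00111010)
  SHR R3, 1  → R3 = 58 >> 1 = 29
Final: R3 = 29

29


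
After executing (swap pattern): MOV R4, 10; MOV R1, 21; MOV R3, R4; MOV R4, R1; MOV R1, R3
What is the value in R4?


Register state trace (swap pattern):
  MOV R4, 10  → R4 = 10
  MOV R1, 21  → R1 = 21
  MOV R3, R4  → R3 = 10  (save R4)
  MOV R4, R1  → R4 = 21  (R4 gets R1's value)
  MOV R1, R3  → R1 = 10  (R1 gets saved value)
Final: R4 = 21

21


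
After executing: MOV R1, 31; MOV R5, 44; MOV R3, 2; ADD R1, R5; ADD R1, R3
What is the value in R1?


Register state trace:
  MOV R1, 31  → R1 = 31
  MOV R5, 44  → R5 = 44
  MOV R3, 2  → R3 = 2
  ADD R1, R5  → R1 = 31 + 44 = 75
  ADD R1, R3  → R1 = 75 + 2 = 77
Final: R1 = 77

77


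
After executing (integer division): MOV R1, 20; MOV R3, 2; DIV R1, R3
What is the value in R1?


Register state trace:
  MOV R1, 20  → R1 = 20
  MOV R3, 2  → R3 = 2
  DIV R1, R3  → R1 = 20 // 2 = 10
Final: R1 = 10

10


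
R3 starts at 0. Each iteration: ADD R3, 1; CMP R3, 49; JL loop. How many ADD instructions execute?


Loop trace (R3 starts at 0, target 49, step 1):
  ADD #1: R3 = 0 + 1 = 1  → 1 < 49, loop
  ADD #2: R3 = 1 + 1 = 2  → 2 < 49, loop
  ADD #3: R3 = 2 + 1 = 3  → 3 < 49, loop
  ADD #4: R3 = 3 + 1 = 4  → 4 < 49, loop
  ADD #5: R3 = 4 + 1 = 5  → 5 < 49, loop
  ADD #6: R3 = 5 + 1 = 6  → 6 < 49, loop
  ADD #7: R3 = 6 + 1 = 7  → 7 < 49, loop
  ADD #8: R3 = 7 + 1 = 8  → 8 < 49, loop
  ADD #9: R3 = 8 + 1 = 9  → 9 < 49, loop
  ADD #10: R3 = 9 + 1 = 10  → 10 < 49, loop
  ADD #11: R3 = 10 + 1 = 11  → 11 < 49, loop
  ADD #12: R3 = 11 + 1 = 12  → 12 < 49, loop
  ADD #13: R3 = 12 + 1 = 13  → 13 < 49, loop
  ADD #14: R3 = 13 + 1 = 14  → 14 < 49, loop
  ADD #15: R3 = 14 + 1 = 15  → 15 < 49, loop
  ADD #16: R3 = 15 + 1 = 16  → 16 < 49, loop
  ADD #17: R3 = 16 + 1 = 17  → 17 < 49, loop
  ADD #18: R3 = 17 + 1 = 18  → 18 < 49, loop
  ADD #19: R3 = 18 + 1 = 19  → 19 < 49, loop
  ADD #20: R3 = 19 + 1 = 20  → 20 < 49, loop
  ADD #21: R3 = 20 + 1 = 21  → 21 < 49, loop
  ADD #22: R3 = 21 + 1 = 22  → 22 < 49, loop
  ADD #23: R3 = 22 + 1 = 23  → 23 < 49, loop
  ADD #24: R3 = 23 + 1 = 24  → 24 < 49, loop
  ADD #25: R3 = 24 + 1 = 25  → 25 < 49, loop
  ADD #26: R3 = 25 + 1 = 26  → 26 < 49, loop
  ADD #27: R3 = 26 + 1 = 27  → 27 < 49, loop
  ADD #28: R3 = 27 + 1 = 28  → 28 < 49, loop
  ADD #29: R3 = 28 + 1 = 29  → 29 < 49, loop
  ADD #30: R3 = 29 + 1 = 30  → 30 < 49, loop
  ADD #31: R3 = 30 + 1 = 31  → 31 < 49, loop
  ADD #32: R3 = 31 + 1 = 32  → 32 < 49, loop
  ADD #33: R3 = 32 + 1 = 33  → 33 < 49, loop
  ADD #34: R3 = 33 + 1 = 34  → 34 < 49, loop
  ADD #35: R3 = 34 + 1 = 35  → 35 < 49, loop
  ADD #36: R3 = 35 + 1 = 36  → 36 < 49, loop
  ADD #37: R3 = 36 + 1 = 37  → 37 < 49, loop
  ADD #38: R3 = 37 + 1 = 38  → 38 < 49, loop
  ADD #39: R3 = 38 + 1 = 39  → 39 < 49, loop
  ADD #40: R3 = 39 + 1 = 40  → 40 < 49, loop
  ADD #41: R3 = 40 + 1 = 41  → 41 < 49, loop
  ADD #42: R3 = 41 + 1 = 42  → 42 < 49, loop
  ADD #43: R3 = 42 + 1 = 43  → 43 < 49, loop
  ADD #44: R3 = 43 + 1 = 44  → 44 < 49, loop
  ADD #45: R3 = 44 + 1 = 45  → 45 < 49, loop
  ADD #46: R3 = 45 + 1 = 46  → 46 < 49, loop
  ADD #47: R3 = 46 + 1 = 47  → 47 < 49, loop
  ADD #48: R3 = 47 + 1 = 48  → 48 < 49, loop
  ADD #49: R3 = 48 + 1 = 49  → 49 >= 49, exit
Total ADD instructions: 49

49


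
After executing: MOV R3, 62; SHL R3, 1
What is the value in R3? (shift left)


Register state trace:
  MOV R3, 62  → R3 = 62
  SHL R3, 1  → R3 = 62 << 1 = 62 * 2^1 = 124
Final: R3 = 124

124


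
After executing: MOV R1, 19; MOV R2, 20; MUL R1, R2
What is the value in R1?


Register state trace:
  MOV R1, 19  → R1 = 19
  MOV R2, 20  → R2 = 20
  MUL R1, R2  → R1 = 19 * 20 = 380
Final: R1 = 380

380


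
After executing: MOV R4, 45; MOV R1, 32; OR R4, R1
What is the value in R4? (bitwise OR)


Register state trace:
  MOV R4, 45  → R4 = 45 (0b00101101)
  MOV R1, 32  → R1 = 32 (0b00100000)
  OR R4, R1   → R4 = 45 OR 32 = 45 (0b00101101)
Final: R4 = 45

45


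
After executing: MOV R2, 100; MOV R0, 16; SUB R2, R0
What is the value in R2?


Register state trace:
  MOV R2, 100  → R2 = 100
  MOV R0, 16  → R0 = 16
  SUB R2, R0  → R2 = 100 - 16 = 84
Final: R2 = 84

84


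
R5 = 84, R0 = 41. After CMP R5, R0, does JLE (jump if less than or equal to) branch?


Trace:
  R5 = 84, R0 = 41
  CMP R5, R0  → compares 84 vs 41
  JLE checks: is 84 less than or equal to 41?
  84 > 41, so condition is false
Branch taken: No

No


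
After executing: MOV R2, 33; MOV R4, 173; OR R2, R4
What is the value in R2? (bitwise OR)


Register state trace:
  MOV R2, 33  → R2 = 33 (0b00100001)
  MOV R4, 173  → R4 = 173 (0b10101101)
  OR R2, R4   → R2 = 33 OR 173 = 173 (0b10101101)
Final: R2 = 173

173


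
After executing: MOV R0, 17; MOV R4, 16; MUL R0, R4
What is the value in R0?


Register state trace:
  MOV R0, 17  → R0 = 17
  MOV R4, 16  → R4 = 16
  MUL R0, R4  → R0 = 17 * 16 = 272
Final: R0 = 272

272


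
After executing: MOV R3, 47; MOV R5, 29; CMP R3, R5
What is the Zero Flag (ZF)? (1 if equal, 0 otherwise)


Register state trace:
  MOV R3, 47  → R3 = 47
  MOV R5, 29  → R5 = 29
  CMP R3, R5  → computes 47 - 29 = 18
  Result is nonzero, so values are not equal
ZF = 0

0


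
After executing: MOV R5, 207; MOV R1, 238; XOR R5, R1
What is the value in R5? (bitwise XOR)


Register state trace:
  MOV R5, 207  → R5 = 207 (0b11001111)
  MOV R1, 238  → R1 = 238 (0b11101110)
  XOR R5, R1  → R5 = 207 XOR 238 = 33 (0b00100001)
Final: R5 = 33

33


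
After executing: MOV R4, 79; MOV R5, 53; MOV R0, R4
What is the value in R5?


Register state trace:
  MOV R4, 79  → R4 = 79
  MOV R5, 53  → R5 = 53
  MOV R0, R4  → R0 = 79
Final: R5 = 53

53


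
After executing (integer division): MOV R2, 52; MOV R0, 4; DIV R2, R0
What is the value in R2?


Register state trace:
  MOV R2, 52  → R2 = 52
  MOV R0, 4  → R0 = 4
  DIV R2, R0  → R2 = 52 // 4 = 13
Final: R2 = 13

13


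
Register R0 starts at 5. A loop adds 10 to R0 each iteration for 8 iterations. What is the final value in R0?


Starting value: R0 = 5
  Iter 1: R0 = 5 + 10 = 15
  Iter 2: R0 = 15 + 10 = 25
  Iter 3: R0 = 25 + 10 = 35
  Iter 4: R0 = 35 + 10 = 45
  Iter 5: R0 = 45 + 10 = 55
  Iter 6: R0 = 55 + 10 = 65
  Iter 7: R0 = 65 + 10 = 75
  Iter 8: R0 = 75 + 10 = 85
Final: R0 = 85

85


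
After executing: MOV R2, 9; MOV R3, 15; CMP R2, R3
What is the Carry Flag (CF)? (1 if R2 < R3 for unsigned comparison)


Register state trace:
  MOV R2, 9  → R2 = 9
  MOV R3, 15  → R3 = 15
  CMP R2, R3  → unsigned 9 - 15: borrow occurs
  9 < 15, so CF = 1
CF = 1

1


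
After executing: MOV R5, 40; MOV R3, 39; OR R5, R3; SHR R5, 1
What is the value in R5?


Register state trace:
  MOV R5, 40  → R5 = 40 (0b00101000)
  MOV R3, 39  → R3 = 39 (0b00100111)
  OR R5, R3  → R5 = 40 OR 39 = 47 (0b00101111)
  SHR R5, 1  → R5 = 47 >> 1 = 23
Final: R5 = 23

23


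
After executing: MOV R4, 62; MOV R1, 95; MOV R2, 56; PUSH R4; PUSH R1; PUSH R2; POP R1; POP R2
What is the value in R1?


Stack trace (top is rightmost):
  MOV R4, 62  → R4 = 62
  MOV R1, 95  → R1 = 95
  MOV R2, 56  → R2 = 56
  PUSH R4  → stack: [62]
  PUSH R1  → stack: [62, 95]
  PUSH R2  → stack: [62, 95, 56]
  POP R1  → R1 = 56, stack: [62, 95]
  POP R2  → R2 = 95, stack: [62]
Final: R1 = 56

56


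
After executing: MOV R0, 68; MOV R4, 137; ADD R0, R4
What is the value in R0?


Register state trace:
  MOV R0, 68  → R0 = 68
  MOV R4, 137  → R4 = 137
  ADD R0, R4  → R0 = 68 + 137 = 205
Final: R0 = 205

205


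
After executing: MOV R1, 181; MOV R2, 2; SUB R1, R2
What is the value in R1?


Register state trace:
  MOV R1, 181  → R1 = 181
  MOV R2, 2  → R2 = 2
  SUB R1, R2  → R1 = 181 - 2 = 179
Final: R1 = 179

179


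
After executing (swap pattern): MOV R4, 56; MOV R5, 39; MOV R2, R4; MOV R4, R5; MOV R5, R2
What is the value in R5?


Register state trace (swap pattern):
  MOV R4, 56  → R4 = 56
  MOV R5, 39  → R5 = 39
  MOV R2, R4  → R2 = 56  (save R4)
  MOV R4, R5  → R4 = 39  (R4 gets R5's value)
  MOV R5, R2  → R5 = 56  (R5 gets saved value)
Final: R5 = 56

56


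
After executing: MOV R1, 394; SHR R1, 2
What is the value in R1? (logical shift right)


Register state trace:
  MOV R1, 394  → R1 = 394
  SHR R1, 2  → R1 = 394 >> 2 = 394 // 2^2 = 98
Final: R1 = 98

98


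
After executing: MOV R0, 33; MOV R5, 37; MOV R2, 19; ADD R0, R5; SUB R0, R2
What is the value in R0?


Register state trace:
  MOV R0, 33  → R0 = 33
  MOV R5, 37  → R5 = 37
  MOV R2, 19  → R2 = 19
  ADD R0, R5  → R0 = 33 + 37 = 70
  SUB R0, R2  → R0 = 70 - 19 = 51
Final: R0 = 51

51


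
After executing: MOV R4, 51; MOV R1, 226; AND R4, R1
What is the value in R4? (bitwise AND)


Register state trace:
  MOV R4, 51  → R4 = 51 (0b00110011)
  MOV R1, 226  → R1 = 226 (0b11100010)
  AND R4, R1  → R4 = 51 AND 226 = 34 (0b00100010)
Final: R4 = 34

34


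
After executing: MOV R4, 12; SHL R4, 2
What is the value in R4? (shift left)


Register state trace:
  MOV R4, 12  → R4 = 12
  SHL R4, 2  → R4 = 12 << 2 = 12 * 2^2 = 48
Final: R4 = 48

48


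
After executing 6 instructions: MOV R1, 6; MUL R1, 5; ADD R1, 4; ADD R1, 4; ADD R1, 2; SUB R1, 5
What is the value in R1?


Register state trace:
  MOV R1, 6  → R1 = 6
  MUL R1, 5  → R1 = 6 * 5 = 30
  ADD R1, 4  → R1 = 30 + 4 = 34
  ADD R1, 4  → R1 = 34 + 4 = 38
  ADD R1, 2  → R1 = 38 + 2 = 40
  SUB R1, 5  → R1 = 40 - 5 = 35
Final: R1 = 35

35


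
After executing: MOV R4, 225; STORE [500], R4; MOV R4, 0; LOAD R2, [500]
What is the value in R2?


Register and memory trace:
  MOV R4, 225  → R4 = 225
  STORE [500], R4  → mem[500] = 225
  MOV R4, 0  → R4 = 0
  LOAD R2, [500]  → R2 = mem[500] = 225
Final: R2 = 225

225


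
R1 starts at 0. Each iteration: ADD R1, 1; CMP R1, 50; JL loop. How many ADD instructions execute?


Loop trace (R1 starts at 0, target 50, step 1):
  ADD #1: R1 = 0 + 1 = 1  → 1 < 50, loop
  ADD #2: R1 = 1 + 1 = 2  → 2 < 50, loop
  ADD #3: R1 = 2 + 1 = 3  → 3 < 50, loop
  ADD #4: R1 = 3 + 1 = 4  → 4 < 50, loop
  ADD #5: R1 = 4 + 1 = 5  → 5 < 50, loop
  ADD #6: R1 = 5 + 1 = 6  → 6 < 50, loop
  ADD #7: R1 = 6 + 1 = 7  → 7 < 50, loop
  ADD #8: R1 = 7 + 1 = 8  → 8 < 50, loop
  ADD #9: R1 = 8 + 1 = 9  → 9 < 50, loop
  ADD #10: R1 = 9 + 1 = 10  → 10 < 50, loop
  ADD #11: R1 = 10 + 1 = 11  → 11 < 50, loop
  ADD #12: R1 = 11 + 1 = 12  → 12 < 50, loop
  ADD #13: R1 = 12 + 1 = 13  → 13 < 50, loop
  ADD #14: R1 = 13 + 1 = 14  → 14 < 50, loop
  ADD #15: R1 = 14 + 1 = 15  → 15 < 50, loop
  ADD #16: R1 = 15 + 1 = 16  → 16 < 50, loop
  ADD #17: R1 = 16 + 1 = 17  → 17 < 50, loop
  ADD #18: R1 = 17 + 1 = 18  → 18 < 50, loop
  ADD #19: R1 = 18 + 1 = 19  → 19 < 50, loop
  ADD #20: R1 = 19 + 1 = 20  → 20 < 50, loop
  ADD #21: R1 = 20 + 1 = 21  → 21 < 50, loop
  ADD #22: R1 = 21 + 1 = 22  → 22 < 50, loop
  ADD #23: R1 = 22 + 1 = 23  → 23 < 50, loop
  ADD #24: R1 = 23 + 1 = 24  → 24 < 50, loop
  ADD #25: R1 = 24 + 1 = 25  → 25 < 50, loop
  ADD #26: R1 = 25 + 1 = 26  → 26 < 50, loop
  ADD #27: R1 = 26 + 1 = 27  → 27 < 50, loop
  ADD #28: R1 = 27 + 1 = 28  → 28 < 50, loop
  ADD #29: R1 = 28 + 1 = 29  → 29 < 50, loop
  ADD #30: R1 = 29 + 1 = 30  → 30 < 50, loop
  ADD #31: R1 = 30 + 1 = 31  → 31 < 50, loop
  ADD #32: R1 = 31 + 1 = 32  → 32 < 50, loop
  ADD #33: R1 = 32 + 1 = 33  → 33 < 50, loop
  ADD #34: R1 = 33 + 1 = 34  → 34 < 50, loop
  ADD #35: R1 = 34 + 1 = 35  → 35 < 50, loop
  ADD #36: R1 = 35 + 1 = 36  → 36 < 50, loop
  ADD #37: R1 = 36 + 1 = 37  → 37 < 50, loop
  ADD #38: R1 = 37 + 1 = 38  → 38 < 50, loop
  ADD #39: R1 = 38 + 1 = 39  → 39 < 50, loop
  ADD #40: R1 = 39 + 1 = 40  → 40 < 50, loop
  ADD #41: R1 = 40 + 1 = 41  → 41 < 50, loop
  ADD #42: R1 = 41 + 1 = 42  → 42 < 50, loop
  ADD #43: R1 = 42 + 1 = 43  → 43 < 50, loop
  ADD #44: R1 = 43 + 1 = 44  → 44 < 50, loop
  ADD #45: R1 = 44 + 1 = 45  → 45 < 50, loop
  ADD #46: R1 = 45 + 1 = 46  → 46 < 50, loop
  ADD #47: R1 = 46 + 1 = 47  → 47 < 50, loop
  ADD #48: R1 = 47 + 1 = 48  → 48 < 50, loop
  ADD #49: R1 = 48 + 1 = 49  → 49 < 50, loop
  ADD #50: R1 = 49 + 1 = 50  → 50 >= 50, exit
Total ADD instructions: 50

50


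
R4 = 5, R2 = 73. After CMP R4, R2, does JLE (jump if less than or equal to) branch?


Trace:
  R4 = 5, R2 = 73
  CMP R4, R2  → compares 5 vs 73
  JLE checks: is 5 less than or equal to 73?
  5 < 73, so condition is true
Branch taken: Yes

Yes


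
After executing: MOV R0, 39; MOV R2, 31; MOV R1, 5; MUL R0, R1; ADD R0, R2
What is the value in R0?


Register state trace:
  MOV R0, 39  → R0 = 39
  MOV R2, 31  → R2 = 31
  MOV R1, 5  → R1 = 5
  MUL R0, R1  → R0 = 39 * 5 = 195
  ADD R0, R2  → R0 = 195 + 31 = 226
Final: R0 = 226

226


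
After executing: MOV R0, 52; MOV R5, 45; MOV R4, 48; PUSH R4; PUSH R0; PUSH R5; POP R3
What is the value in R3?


Stack trace (top is rightmost):
  MOV R0, 52  → R0 = 52
  MOV R5, 45  → R5 = 45
  MOV R4, 48  → R4 = 48
  PUSH R4  → stack: [48]
  PUSH R0  → stack: [48, 52]
  PUSH R5  → stack: [48, 52, 45]
  POP R3  → R3 = 45, stack: [48, 52]
Final: R3 = 45

45


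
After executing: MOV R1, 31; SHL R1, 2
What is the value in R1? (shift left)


Register state trace:
  MOV R1, 31  → R1 = 31
  SHL R1, 2  → R1 = 31 << 2 = 31 * 2^2 = 124
Final: R1 = 124

124


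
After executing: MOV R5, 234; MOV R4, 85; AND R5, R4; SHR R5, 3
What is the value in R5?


Register state trace:
  MOV R5, 234  → R5 = 234 (0b11101010)
  MOV R4, 85  → R4 = 85 (0b01010101)
  AND R5, R4  → R5 = 234 AND 85 = 64 (0b01000000)
  SHR R5, 3  → R5 = 64 >> 3 = 8
Final: R5 = 8

8


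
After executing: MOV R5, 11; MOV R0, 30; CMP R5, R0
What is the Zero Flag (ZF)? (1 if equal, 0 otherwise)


Register state trace:
  MOV R5, 11  → R5 = 11
  MOV R0, 30  → R0 = 30
  CMP R5, R0  → computes 11 - 30 = -19
  Result is nonzero, so values are not equal
ZF = 0

0


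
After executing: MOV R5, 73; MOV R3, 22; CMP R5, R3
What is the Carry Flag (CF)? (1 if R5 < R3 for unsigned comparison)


Register state trace:
  MOV R5, 73  → R5 = 73
  MOV R3, 22  → R3 = 22
  CMP R5, R3  → unsigned 73 - 22: no borrow
  73 >= 22, so CF = 0
CF = 0

0


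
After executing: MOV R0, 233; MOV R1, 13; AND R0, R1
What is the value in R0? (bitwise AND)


Register state trace:
  MOV R0, 233  → R0 = 233 (0b11101001)
  MOV R1, 13  → R1 = 13 (0b00001101)
  AND R0, R1  → R0 = 233 AND 13 = 9 (0b00001001)
Final: R0 = 9

9


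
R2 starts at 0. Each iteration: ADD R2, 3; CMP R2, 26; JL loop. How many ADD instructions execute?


Loop trace (R2 starts at 0, target 26, step 3):
  ADD #1: R2 = 0 + 3 = 3  → 3 < 26, loop
  ADD #2: R2 = 3 + 3 = 6  → 6 < 26, loop
  ADD #3: R2 = 6 + 3 = 9  → 9 < 26, loop
  ADD #4: R2 = 9 + 3 = 12  → 12 < 26, loop
  ADD #5: R2 = 12 + 3 = 15  → 15 < 26, loop
  ADD #6: R2 = 15 + 3 = 18  → 18 < 26, loop
  ADD #7: R2 = 18 + 3 = 21  → 21 < 26, loop
  ADD #8: R2 = 21 + 3 = 24  → 24 < 26, loop
  ADD #9: R2 = 24 + 3 = 27  → 27 >= 26, exit
Total ADD instructions: 9

9


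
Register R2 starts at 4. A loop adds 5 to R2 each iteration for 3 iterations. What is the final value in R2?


Starting value: R2 = 4
  Iter 1: R2 = 4 + 5 = 9
  Iter 2: R2 = 9 + 5 = 14
  Iter 3: R2 = 14 + 5 = 19
Final: R2 = 19

19


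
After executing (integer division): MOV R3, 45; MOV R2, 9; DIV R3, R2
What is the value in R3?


Register state trace:
  MOV R3, 45  → R3 = 45
  MOV R2, 9  → R2 = 9
  DIV R3, R2  → R3 = 45 // 9 = 5
Final: R3 = 5

5


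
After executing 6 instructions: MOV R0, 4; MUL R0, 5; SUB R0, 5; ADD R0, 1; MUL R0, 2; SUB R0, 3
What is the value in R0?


Register state trace:
  MOV R0, 4  → R0 = 4
  MUL R0, 5  → R0 = 4 * 5 = 20
  SUB R0, 5  → R0 = 20 - 5 = 15
  ADD R0, 1  → R0 = 15 + 1 = 16
  MUL R0, 2  → R0 = 16 * 2 = 32
  SUB R0, 3  → R0 = 32 - 3 = 29
Final: R0 = 29

29


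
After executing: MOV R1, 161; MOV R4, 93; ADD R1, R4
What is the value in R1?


Register state trace:
  MOV R1, 161  → R1 = 161
  MOV R4, 93  → R4 = 93
  ADD R1, R4  → R1 = 161 + 93 = 254
Final: R1 = 254

254


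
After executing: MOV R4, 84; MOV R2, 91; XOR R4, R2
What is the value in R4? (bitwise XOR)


Register state trace:
  MOV R4, 84  → R4 = 84 (0b01010100)
  MOV R2, 91  → R2 = 91 (0b01011011)
  XOR R4, R2  → R4 = 84 XOR 91 = 15 (0b00001111)
Final: R4 = 15

15


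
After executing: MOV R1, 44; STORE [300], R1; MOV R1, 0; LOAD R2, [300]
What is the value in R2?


Register and memory trace:
  MOV R1, 44  → R1 = 44
  STORE [300], R1  → mem[300] = 44
  MOV R1, 0  → R1 = 0
  LOAD R2, [300]  → R2 = mem[300] = 44
Final: R2 = 44

44


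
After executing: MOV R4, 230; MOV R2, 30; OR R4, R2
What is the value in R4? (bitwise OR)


Register state trace:
  MOV R4, 230  → R4 = 230 (0b11100110)
  MOV R2, 30  → R2 = 30 (0b00011110)
  OR R4, R2   → R4 = 230 OR 30 = 254 (0b11111110)
Final: R4 = 254

254


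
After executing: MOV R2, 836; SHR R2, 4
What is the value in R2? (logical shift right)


Register state trace:
  MOV R2, 836  → R2 = 836
  SHR R2, 4  → R2 = 836 >> 4 = 836 // 2^4 = 52
Final: R2 = 52

52
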